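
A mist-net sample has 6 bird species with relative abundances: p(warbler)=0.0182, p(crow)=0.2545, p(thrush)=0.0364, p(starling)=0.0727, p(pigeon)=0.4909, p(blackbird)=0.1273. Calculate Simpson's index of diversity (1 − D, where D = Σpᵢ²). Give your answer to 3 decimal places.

0.671

D = 0.0182² + 0.2545² + 0.0364² + 0.0727² + 0.4909² + 0.1273² = 0.00033 + 0.06477 + 0.00132 + 0.00529 + 0.24098 + 0.01621 = 0.32890 (working shown to 5 dp, full precision carried).
So 1 − D = 0.67110, i.e. 0.671 to 3 decimal places.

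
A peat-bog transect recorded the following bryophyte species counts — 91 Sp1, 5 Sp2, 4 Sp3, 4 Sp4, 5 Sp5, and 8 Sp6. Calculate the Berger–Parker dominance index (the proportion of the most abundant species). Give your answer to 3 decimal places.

0.778

Total N = 91+5+4+4+5+8 = 117, so the proportions are 0.77778, 0.04274, 0.03419, 0.03419, 0.04274, 0.06838 (working shown to 5 dp, full precision carried).
The largest proportion is 0.77778, i.e. d = 0.778 to 3 decimal places.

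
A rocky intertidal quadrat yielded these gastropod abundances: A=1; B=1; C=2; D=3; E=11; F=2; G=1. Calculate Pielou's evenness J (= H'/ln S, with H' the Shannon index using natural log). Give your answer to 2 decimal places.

Total N = 1+1+2+3+11+2+1 = 21, so the proportions are 0.0476, 0.0476, 0.0952, 0.1429, 0.5238, 0.0952, 0.0476 (working shown to 4 dp, full precision carried).
H' = −Σ pᵢ ln pᵢ = −((-0.1450) + (-0.1450) + (-0.2239) + (-0.2780) + (-0.3387) + (-0.2239) + (-0.1450)) = 1.4995.
With S = 7 species, ln S = 1.9459, so J = 1.4995/1.9459 = 0.7706, i.e. 0.77 to 2 decimal places.

0.77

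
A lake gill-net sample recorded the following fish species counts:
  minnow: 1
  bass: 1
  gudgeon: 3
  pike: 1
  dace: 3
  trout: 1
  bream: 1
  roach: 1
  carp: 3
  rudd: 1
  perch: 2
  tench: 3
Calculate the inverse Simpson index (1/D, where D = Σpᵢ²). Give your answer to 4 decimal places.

9.3830

Total N = 1+1+3+1+3+1+1+1+3+1+2+3 = 21, so the proportions are 0.04761905, 0.04761905, 0.14285714, 0.04761905, 0.14285714, 0.04761905, 0.04761905, 0.04761905, 0.14285714, 0.04761905, 0.0952381, 0.14285714 (working shown to 8 dp, full precision carried).
D = 0.04761905² + 0.04761905² + 0.14285714² + 0.04761905² + 0.14285714² + 0.04761905² + 0.04761905² + 0.04761905² + 0.14285714² + 0.04761905² + 0.0952381² + 0.14285714² = 0.00226757 + 0.00226757 + 0.02040816 + 0.00226757 + 0.02040816 + 0.00226757 + 0.00226757 + 0.00226757 + 0.02040816 + 0.00226757 + 0.00907029 + 0.02040816 = 0.10657596.
So 1/D = 9.382979, i.e. 9.3830 to 4 decimal places.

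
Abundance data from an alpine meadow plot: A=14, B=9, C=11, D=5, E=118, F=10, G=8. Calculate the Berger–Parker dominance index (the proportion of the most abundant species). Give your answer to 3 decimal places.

Total N = 14+9+11+5+118+10+8 = 175, so the proportions are 0.08, 0.05143, 0.06286, 0.02857, 0.67429, 0.05714, 0.04571 (working shown to 5 dp, full precision carried).
The largest proportion is 0.67429, i.e. d = 0.674 to 3 decimal places.

0.674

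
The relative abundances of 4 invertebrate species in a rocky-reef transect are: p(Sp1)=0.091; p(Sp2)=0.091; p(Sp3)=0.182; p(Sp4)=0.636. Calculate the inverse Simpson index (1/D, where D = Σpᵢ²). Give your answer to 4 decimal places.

D = 0.091² + 0.091² + 0.182² + 0.636² = 0.0082810 + 0.0082810 + 0.0331240 + 0.4044960 = 0.4541820 (working shown to 7 dp, full precision carried).
So 1/D = 2.201761, i.e. 2.2018 to 4 decimal places.

2.2018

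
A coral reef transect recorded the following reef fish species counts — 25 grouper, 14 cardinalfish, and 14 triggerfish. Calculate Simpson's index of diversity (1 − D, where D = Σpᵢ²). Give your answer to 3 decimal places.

Total N = 25+14+14 = 53, so the proportions are 0.4717, 0.26415, 0.26415 (working shown to 5 dp, full precision carried).
D = 0.4717² + 0.26415² + 0.26415² = 0.22250 + 0.06978 + 0.06978 = 0.36205.
So 1 − D = 0.63795, i.e. 0.638 to 3 decimal places.

0.638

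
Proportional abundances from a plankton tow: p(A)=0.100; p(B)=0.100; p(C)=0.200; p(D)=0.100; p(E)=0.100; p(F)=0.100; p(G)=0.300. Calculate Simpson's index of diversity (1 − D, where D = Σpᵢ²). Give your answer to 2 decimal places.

D = 0.1² + 0.1² + 0.2² + 0.1² + 0.1² + 0.1² + 0.3² = 0.0100 + 0.0100 + 0.0400 + 0.0100 + 0.0100 + 0.0100 + 0.0900 = 0.1800 (working shown to 4 dp, full precision carried).
So 1 − D = 0.8200, i.e. 0.82 to 2 decimal places.

0.82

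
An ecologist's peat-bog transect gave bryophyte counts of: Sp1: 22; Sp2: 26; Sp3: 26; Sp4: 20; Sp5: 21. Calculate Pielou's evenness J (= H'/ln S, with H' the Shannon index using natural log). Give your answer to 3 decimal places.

0.996

Total N = 22+26+26+20+21 = 115, so the proportions are 0.1913, 0.22609, 0.22609, 0.17391, 0.18261 (working shown to 5 dp, full precision carried).
H' = −Σ pᵢ ln pᵢ = −((-0.31640) + (-0.33615) + (-0.33615) + (-0.30421) + (-0.31051)) = 1.60342.
With S = 5 species, ln S = 1.60944, so J = 1.60342/1.60944 = 0.99626, i.e. 0.996 to 3 decimal places.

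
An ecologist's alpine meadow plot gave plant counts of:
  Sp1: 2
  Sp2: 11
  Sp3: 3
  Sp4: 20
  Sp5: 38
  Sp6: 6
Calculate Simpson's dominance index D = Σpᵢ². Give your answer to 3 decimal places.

0.315

Total N = 2+11+3+20+38+6 = 80, so the proportions are 0.025, 0.1375, 0.0375, 0.25, 0.475, 0.075 (working shown to 5 dp, full precision carried).
D = 0.025² + 0.1375² + 0.0375² + 0.25² + 0.475² + 0.075² = 0.00063 + 0.01891 + 0.00141 + 0.06250 + 0.22562 + 0.00562 = 0.31469.
To 3 decimal places, D = 0.315.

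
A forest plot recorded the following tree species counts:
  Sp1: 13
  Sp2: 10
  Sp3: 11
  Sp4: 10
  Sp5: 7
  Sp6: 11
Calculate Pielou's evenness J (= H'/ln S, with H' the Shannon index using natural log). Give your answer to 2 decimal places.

Total N = 13+10+11+10+7+11 = 62, so the proportions are 0.2097, 0.1613, 0.1774, 0.1613, 0.1129, 0.1774 (working shown to 4 dp, full precision carried).
H' = −Σ pᵢ ln pᵢ = −((-0.3276) + (-0.2943) + (-0.3068) + (-0.2943) + (-0.2463) + (-0.3068)) = 1.7760.
With S = 6 species, ln S = 1.7918, so J = 1.7760/1.7918 = 0.9912, i.e. 0.99 to 2 decimal places.

0.99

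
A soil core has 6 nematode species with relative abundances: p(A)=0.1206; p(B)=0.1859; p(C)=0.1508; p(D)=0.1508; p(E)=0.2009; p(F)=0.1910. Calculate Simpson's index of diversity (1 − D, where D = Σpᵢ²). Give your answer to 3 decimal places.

0.829

D = 0.1206² + 0.1859² + 0.1508² + 0.1508² + 0.2009² + 0.191² = 0.01454 + 0.03456 + 0.02274 + 0.02274 + 0.04036 + 0.03648 = 0.17143 (working shown to 5 dp, full precision carried).
So 1 − D = 0.82857, i.e. 0.829 to 3 decimal places.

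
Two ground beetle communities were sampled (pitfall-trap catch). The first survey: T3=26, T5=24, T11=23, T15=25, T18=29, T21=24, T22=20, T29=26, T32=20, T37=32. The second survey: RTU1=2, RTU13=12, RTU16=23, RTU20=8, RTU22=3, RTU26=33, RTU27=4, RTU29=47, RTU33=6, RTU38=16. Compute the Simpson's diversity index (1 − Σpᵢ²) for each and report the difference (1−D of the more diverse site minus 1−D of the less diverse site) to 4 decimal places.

The first survey: N=249, proportions 0.104418, 0.096386, 0.092369, 0.100402, 0.116466, 0.096386, 0.080321, 0.104418, 0.080321, 0.128514, giving 1−D = 0.898018 (working shown to 6 dp, full precision carried).
The second survey: N=154, proportions 0.012987, 0.077922, 0.149351, 0.051948, 0.019481, 0.214286, 0.025974, 0.305195, 0.038961, 0.103896, giving 1−D = 0.816327.
Difference = |0.898018 − 0.816327| = 0.081691, i.e. 0.0817 to 4 decimal places.

0.0817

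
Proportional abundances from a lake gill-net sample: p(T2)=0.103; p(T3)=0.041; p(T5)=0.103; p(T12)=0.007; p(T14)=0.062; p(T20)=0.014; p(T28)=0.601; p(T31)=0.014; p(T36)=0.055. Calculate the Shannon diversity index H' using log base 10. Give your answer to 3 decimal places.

0.604

Each pᵢ log₁₀ pᵢ term (working shown to 5 dp, full precision carried): 0.103×(-0.98716)=-0.10168, 0.041×(-1.38722)=-0.05688, 0.103×(-0.98716)=-0.10168, 0.007×(-2.15490)=-0.01508, 0.062×(-1.20761)=-0.07487, 0.014×(-1.85387)=-0.02595, 0.601×(-0.22113)=-0.13290, 0.014×(-1.85387)=-0.02595, 0.055×(-1.25964)=-0.06928.
Sum = -0.60427, so H' = 0.604.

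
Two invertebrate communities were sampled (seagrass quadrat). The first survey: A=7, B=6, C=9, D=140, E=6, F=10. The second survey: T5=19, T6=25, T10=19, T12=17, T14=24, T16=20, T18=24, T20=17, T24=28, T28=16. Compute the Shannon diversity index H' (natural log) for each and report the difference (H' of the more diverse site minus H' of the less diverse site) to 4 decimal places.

The first survey: N=178, proportions 0.039326, 0.033708, 0.050562, 0.786517, 0.033708, 0.05618, giving H' = 0.857327 (working shown to 6 dp, full precision carried).
The second survey: N=209, proportions 0.090909, 0.119617, 0.090909, 0.08134, 0.114833, 0.095694, 0.114833, 0.08134, 0.133971, 0.076555, giving H' = 2.285807.
Difference = |0.857327 − 2.285807| = 1.428480, i.e. 1.4285 to 4 decimal places.

1.4285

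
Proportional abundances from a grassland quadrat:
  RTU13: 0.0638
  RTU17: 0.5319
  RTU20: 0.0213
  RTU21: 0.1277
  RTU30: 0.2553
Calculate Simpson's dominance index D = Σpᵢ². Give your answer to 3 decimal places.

0.369

D = 0.0638² + 0.5319² + 0.0213² + 0.1277² + 0.2553² = 0.00407 + 0.28292 + 0.00045 + 0.01631 + 0.06518 = 0.36893 (working shown to 5 dp, full precision carried).
To 3 decimal places, D = 0.369.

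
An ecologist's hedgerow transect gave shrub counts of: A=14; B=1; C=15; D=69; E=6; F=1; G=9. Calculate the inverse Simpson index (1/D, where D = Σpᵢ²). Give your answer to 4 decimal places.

Total N = 14+1+15+69+6+1+9 = 115, so the proportions are 0.1217391, 0.0086957, 0.1304348, 0.6, 0.0521739, 0.0086957, 0.0782609 (working shown to 7 dp, full precision carried).
D = 0.1217391² + 0.0086957² + 0.1304348² + 0.6² + 0.0521739² + 0.0086957² + 0.0782609² = 0.0148204 + 0.0000756 + 0.0170132 + 0.3600000 + 0.0027221 + 0.0000756 + 0.0061248 = 0.4008318.
So 1/D = 2.494812, i.e. 2.4948 to 4 decimal places.

2.4948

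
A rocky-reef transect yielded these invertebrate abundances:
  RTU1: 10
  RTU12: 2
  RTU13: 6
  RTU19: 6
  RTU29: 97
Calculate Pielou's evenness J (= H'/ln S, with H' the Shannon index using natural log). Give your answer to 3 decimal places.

Total N = 10+2+6+6+97 = 121, so the proportions are 0.08264, 0.01653, 0.04959, 0.04959, 0.80165 (working shown to 5 dp, full precision carried).
H' = −Σ pᵢ ln pᵢ = −((-0.20605) + (-0.06781) + (-0.14896) + (-0.14896) + (-0.17723)) = 0.74901.
With S = 5 species, ln S = 1.60944, so J = 0.74901/1.60944 = 0.46539, i.e. 0.465 to 3 decimal places.

0.465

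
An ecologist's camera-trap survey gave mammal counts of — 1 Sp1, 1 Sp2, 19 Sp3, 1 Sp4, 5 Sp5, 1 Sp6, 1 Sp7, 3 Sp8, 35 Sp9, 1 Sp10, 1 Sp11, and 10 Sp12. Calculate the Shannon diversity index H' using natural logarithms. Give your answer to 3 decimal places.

Total N = 1+1+19+1+5+1+1+3+35+1+1+10 = 79, so the proportions are 0.01266, 0.01266, 0.24051, 0.01266, 0.06329, 0.01266, 0.01266, 0.03797, 0.44304, 0.01266, 0.01266, 0.12658 (working shown to 5 dp, full precision carried).
Each pᵢ ln pᵢ term: 0.01266×(-4.36945)=-0.05531, 0.01266×(-4.36945)=-0.05531, 0.24051×(-1.42501)=-0.34272, 0.01266×(-4.36945)=-0.05531, 0.06329×(-2.76001)=-0.17468, 0.01266×(-4.36945)=-0.05531, 0.01266×(-4.36945)=-0.05531, 0.03797×(-3.27084)=-0.12421, 0.44304×(-0.81410)=-0.36068, 0.01266×(-4.36945)=-0.05531, 0.01266×(-4.36945)=-0.05531, 0.12658×(-2.06686)=-0.26163.
Sum = -1.65109, so H' = 1.651.

1.651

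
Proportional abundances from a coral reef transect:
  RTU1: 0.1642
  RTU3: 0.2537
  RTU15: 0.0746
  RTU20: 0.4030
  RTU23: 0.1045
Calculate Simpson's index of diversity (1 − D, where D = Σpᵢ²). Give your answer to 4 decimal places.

0.7298

D = 0.1642² + 0.2537² + 0.0746² + 0.403² + 0.1045² = 0.026962 + 0.064364 + 0.005565 + 0.162409 + 0.010920 = 0.270220 (working shown to 6 dp, full precision carried).
So 1 − D = 0.729780, i.e. 0.7298 to 4 decimal places.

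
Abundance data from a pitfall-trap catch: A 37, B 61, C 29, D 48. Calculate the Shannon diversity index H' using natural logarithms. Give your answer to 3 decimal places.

1.349

Total N = 37+61+29+48 = 175, so the proportions are 0.21143, 0.34857, 0.16571, 0.27429 (working shown to 5 dp, full precision carried).
Each pᵢ ln pᵢ term: 0.21143×(-1.55387)=-0.32853, 0.34857×(-1.05391)=-0.36736, 0.16571×(-1.79749)=-0.29787, 0.27429×(-1.29358)=-0.35481.
Sum = -1.34858, so H' = 1.349.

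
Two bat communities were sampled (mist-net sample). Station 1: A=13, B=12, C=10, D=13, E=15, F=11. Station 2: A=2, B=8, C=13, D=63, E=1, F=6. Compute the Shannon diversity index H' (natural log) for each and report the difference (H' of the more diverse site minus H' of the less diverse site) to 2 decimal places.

0.73

Station 1: N=74, proportions 0.17568, 0.16216, 0.13514, 0.17568, 0.2027, 0.14865, giving H' = 1.78338 (working shown to 5 dp, full precision carried).
Station 2: N=93, proportions 0.02151, 0.08602, 0.13978, 0.67742, 0.01075, 0.06452, giving H' = 1.05804.
Difference = |1.78338 − 1.05804| = 0.72534, i.e. 0.73 to 2 decimal places.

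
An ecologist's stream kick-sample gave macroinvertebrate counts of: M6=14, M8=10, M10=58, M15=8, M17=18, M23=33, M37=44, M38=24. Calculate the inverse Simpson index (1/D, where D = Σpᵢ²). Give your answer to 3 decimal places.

5.711

Total N = 14+10+58+8+18+33+44+24 = 209, so the proportions are 0.0669856, 0.0478469, 0.277512, 0.0382775, 0.0861244, 0.1578947, 0.2105263, 0.1148325 (working shown to 7 dp, full precision carried).
D = 0.0669856² + 0.0478469² + 0.277512² + 0.0382775² + 0.0861244² + 0.1578947² + 0.2105263² + 0.1148325² = 0.0044871 + 0.0022893 + 0.0770129 + 0.0014652 + 0.0074174 + 0.0249307 + 0.0443213 + 0.0131865 = 0.1751105.
So 1/D = 5.71068, i.e. 5.711 to 3 decimal places.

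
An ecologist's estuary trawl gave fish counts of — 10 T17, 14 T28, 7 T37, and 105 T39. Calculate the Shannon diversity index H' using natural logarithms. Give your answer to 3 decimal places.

0.778

Total N = 10+14+7+105 = 136, so the proportions are 0.07353, 0.10294, 0.05147, 0.77206 (working shown to 5 dp, full precision carried).
Each pᵢ ln pᵢ term: 0.07353×(-2.61007)=-0.19192, 0.10294×(-2.27360)=-0.23405, 0.05147×(-2.96674)=-0.15270, 0.77206×(-0.25869)=-0.19973.
Sum = -0.77839, so H' = 0.778.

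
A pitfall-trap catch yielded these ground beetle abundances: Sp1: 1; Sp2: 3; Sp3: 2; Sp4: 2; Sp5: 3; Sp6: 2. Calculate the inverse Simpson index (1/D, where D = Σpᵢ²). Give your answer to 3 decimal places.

5.452

Total N = 1+3+2+2+3+2 = 13, so the proportions are 0.0769231, 0.2307692, 0.1538462, 0.1538462, 0.2307692, 0.1538462 (working shown to 7 dp, full precision carried).
D = 0.0769231² + 0.2307692² + 0.1538462² + 0.1538462² + 0.2307692² + 0.1538462² = 0.0059172 + 0.0532544 + 0.0236686 + 0.0236686 + 0.0532544 + 0.0236686 = 0.1834320.
So 1/D = 5.45161, i.e. 5.452 to 3 decimal places.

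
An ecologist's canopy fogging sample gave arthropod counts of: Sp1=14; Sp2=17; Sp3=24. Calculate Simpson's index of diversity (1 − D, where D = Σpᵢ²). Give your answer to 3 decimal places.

0.649

Total N = 14+17+24 = 55, so the proportions are 0.25455, 0.30909, 0.43636 (working shown to 5 dp, full precision carried).
D = 0.25455² + 0.30909² + 0.43636² = 0.06479 + 0.09554 + 0.19041 = 0.35074.
So 1 − D = 0.64926, i.e. 0.649 to 3 decimal places.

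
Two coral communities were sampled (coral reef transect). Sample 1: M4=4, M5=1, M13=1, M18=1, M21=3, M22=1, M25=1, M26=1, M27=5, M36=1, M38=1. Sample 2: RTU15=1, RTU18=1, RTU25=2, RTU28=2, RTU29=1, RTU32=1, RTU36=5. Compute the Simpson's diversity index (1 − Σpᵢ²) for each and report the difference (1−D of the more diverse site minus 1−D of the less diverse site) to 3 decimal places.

0.074

Sample 1: N=20, proportions 0.2, 0.05, 0.05, 0.05, 0.15, 0.05, 0.05, 0.05, 0.25, 0.05, 0.05, giving 1−D = 0.85500 (working shown to 5 dp, full precision carried).
Sample 2: N=13, proportions 0.07692, 0.07692, 0.15385, 0.15385, 0.07692, 0.07692, 0.38462, giving 1−D = 0.78107.
Difference = |0.85500 − 0.78107| = 0.07393, i.e. 0.074 to 3 decimal places.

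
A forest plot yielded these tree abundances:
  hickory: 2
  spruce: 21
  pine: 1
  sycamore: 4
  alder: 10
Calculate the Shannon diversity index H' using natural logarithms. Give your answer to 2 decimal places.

1.17

Total N = 2+21+1+4+10 = 38, so the proportions are 0.0526, 0.5526, 0.0263, 0.1053, 0.2632 (working shown to 4 dp, full precision carried).
Each pᵢ ln pᵢ term: 0.0526×(-2.9444)=-0.1550, 0.5526×(-0.5931)=-0.3277, 0.0263×(-3.6376)=-0.0957, 0.1053×(-2.2513)=-0.2370, 0.2632×(-1.3350)=-0.3513.
Sum = -1.1667, so H' = 1.17.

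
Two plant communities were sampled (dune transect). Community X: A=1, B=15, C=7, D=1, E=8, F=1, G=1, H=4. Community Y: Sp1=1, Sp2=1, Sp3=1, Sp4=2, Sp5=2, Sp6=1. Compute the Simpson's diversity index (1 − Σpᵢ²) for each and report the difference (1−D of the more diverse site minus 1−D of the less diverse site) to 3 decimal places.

0.060

Community X: N=38, proportions 0.02632, 0.39474, 0.18421, 0.02632, 0.21053, 0.02632, 0.02632, 0.10526, giving 1−D = 0.75208 (working shown to 5 dp, full precision carried).
Community Y: N=8, proportions 0.125, 0.125, 0.125, 0.25, 0.25, 0.125, giving 1−D = 0.81250.
Difference = |0.75208 − 0.81250| = 0.06042, i.e. 0.060 to 3 decimal places.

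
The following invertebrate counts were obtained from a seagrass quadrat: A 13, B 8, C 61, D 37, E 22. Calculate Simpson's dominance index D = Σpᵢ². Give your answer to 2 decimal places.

Total N = 13+8+61+37+22 = 141, so the proportions are 0.0922, 0.0567, 0.4326, 0.2624, 0.156 (working shown to 4 dp, full precision carried).
D = 0.0922² + 0.0567² + 0.4326² + 0.2624² + 0.156² = 0.0085 + 0.0032 + 0.1872 + 0.0689 + 0.0243 = 0.2921.
To 2 decimal places, D = 0.29.

0.29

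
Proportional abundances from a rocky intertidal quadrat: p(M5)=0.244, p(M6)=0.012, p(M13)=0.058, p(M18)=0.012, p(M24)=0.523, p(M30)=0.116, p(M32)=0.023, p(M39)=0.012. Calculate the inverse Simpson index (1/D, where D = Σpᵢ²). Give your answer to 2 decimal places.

2.85

D = 0.244² + 0.012² + 0.058² + 0.012² + 0.523² + 0.116² + 0.023² + 0.012² = 0.05954 + 0.00014 + 0.00336 + 0.00014 + 0.27353 + 0.01346 + 0.00053 + 0.00014 = 0.35085 (working shown to 5 dp, full precision carried).
So 1/D = 2.8503, i.e. 2.85 to 2 decimal places.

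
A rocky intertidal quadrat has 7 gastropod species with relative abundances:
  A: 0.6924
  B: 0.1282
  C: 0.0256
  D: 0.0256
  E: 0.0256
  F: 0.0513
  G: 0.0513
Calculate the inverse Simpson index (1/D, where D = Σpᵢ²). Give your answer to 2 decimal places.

D = 0.6924² + 0.1282² + 0.0256² + 0.0256² + 0.0256² + 0.0513² + 0.0513² = 0.47942 + 0.01644 + 0.00066 + 0.00066 + 0.00066 + 0.00263 + 0.00263 = 0.50308 (working shown to 5 dp, full precision carried).
So 1/D = 1.9877, i.e. 1.99 to 2 decimal places.

1.99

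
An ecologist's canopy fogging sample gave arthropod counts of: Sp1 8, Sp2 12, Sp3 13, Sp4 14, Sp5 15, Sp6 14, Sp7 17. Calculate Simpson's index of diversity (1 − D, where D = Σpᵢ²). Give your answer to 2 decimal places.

Total N = 8+12+13+14+15+14+17 = 93, so the proportions are 0.086, 0.129, 0.1398, 0.1505, 0.1613, 0.1505, 0.1828 (working shown to 4 dp, full precision carried).
D = 0.086² + 0.129² + 0.1398² + 0.1505² + 0.1613² + 0.1505² + 0.1828² = 0.0074 + 0.0166 + 0.0195 + 0.0227 + 0.0260 + 0.0227 + 0.0334 = 0.1483.
So 1 − D = 0.8517, i.e. 0.85 to 2 decimal places.

0.85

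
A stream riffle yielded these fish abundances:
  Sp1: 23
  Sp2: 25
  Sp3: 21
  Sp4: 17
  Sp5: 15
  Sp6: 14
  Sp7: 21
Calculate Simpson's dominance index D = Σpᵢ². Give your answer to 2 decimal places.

Total N = 23+25+21+17+15+14+21 = 136, so the proportions are 0.1691, 0.1838, 0.1544, 0.125, 0.1103, 0.1029, 0.1544 (working shown to 4 dp, full precision carried).
D = 0.1691² + 0.1838² + 0.1544² + 0.125² + 0.1103² + 0.1029² + 0.1544² = 0.0286 + 0.0338 + 0.0238 + 0.0156 + 0.0122 + 0.0106 + 0.0238 = 0.1485.
To 2 decimal places, D = 0.15.

0.15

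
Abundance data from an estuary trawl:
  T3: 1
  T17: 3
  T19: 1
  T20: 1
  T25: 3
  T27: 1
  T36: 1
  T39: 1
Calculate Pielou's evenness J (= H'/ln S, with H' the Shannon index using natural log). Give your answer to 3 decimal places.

Total N = 1+3+1+1+3+1+1+1 = 12, so the proportions are 0.08333, 0.25, 0.08333, 0.08333, 0.25, 0.08333, 0.08333, 0.08333 (working shown to 5 dp, full precision carried).
H' = −Σ pᵢ ln pᵢ = −((-0.20708) + (-0.34657) + (-0.20708) + (-0.20708) + (-0.34657) + (-0.20708) + (-0.20708) + (-0.20708)) = 1.93560.
With S = 8 species, ln S = 2.07944, so J = 1.93560/2.07944 = 0.93083, i.e. 0.931 to 3 decimal places.

0.931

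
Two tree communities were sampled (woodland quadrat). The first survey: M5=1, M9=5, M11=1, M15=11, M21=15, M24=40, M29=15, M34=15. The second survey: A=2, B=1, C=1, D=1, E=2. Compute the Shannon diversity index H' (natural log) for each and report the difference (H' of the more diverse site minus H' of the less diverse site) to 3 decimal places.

The first survey: N=103, proportions 0.009709, 0.048544, 0.009709, 0.106796, 0.145631, 0.38835, 0.145631, 0.145631, giving H' = 1.684812 (working shown to 6 dp, full precision carried).
The second survey: N=7, proportions 0.285714, 0.142857, 0.142857, 0.142857, 0.285714, giving H' = 1.549826.
Difference = |1.684812 − 1.549826| = 0.134986, i.e. 0.135 to 3 decimal places.

0.135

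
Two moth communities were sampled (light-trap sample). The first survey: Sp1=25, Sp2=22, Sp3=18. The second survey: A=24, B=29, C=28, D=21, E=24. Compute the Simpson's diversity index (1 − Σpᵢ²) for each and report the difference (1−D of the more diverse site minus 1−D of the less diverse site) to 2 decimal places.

0.14

The first survey: N=65, proportions 0.3846, 0.3385, 0.2769, giving 1−D = 0.6608 (working shown to 4 dp, full precision carried).
The second survey: N=126, proportions 0.1905, 0.2302, 0.2222, 0.1667, 0.1905, giving 1−D = 0.7973.
Difference = |0.6608 − 0.7973| = 0.1365, i.e. 0.14 to 2 decimal places.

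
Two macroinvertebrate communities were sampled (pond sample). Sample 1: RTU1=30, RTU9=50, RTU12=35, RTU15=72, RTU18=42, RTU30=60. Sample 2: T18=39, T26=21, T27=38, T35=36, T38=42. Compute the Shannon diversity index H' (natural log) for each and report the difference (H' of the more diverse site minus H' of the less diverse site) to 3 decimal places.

Sample 1: N=289, proportions 0.10381, 0.17301, 0.12111, 0.24913, 0.14533, 0.20761, giving H' = 1.74727 (working shown to 5 dp, full precision carried).
Sample 2: N=176, proportions 0.22159, 0.11932, 0.21591, 0.20455, 0.23864, giving H' = 1.58508.
Difference = |1.74727 − 1.58508| = 0.16219, i.e. 0.162 to 3 decimal places.

0.162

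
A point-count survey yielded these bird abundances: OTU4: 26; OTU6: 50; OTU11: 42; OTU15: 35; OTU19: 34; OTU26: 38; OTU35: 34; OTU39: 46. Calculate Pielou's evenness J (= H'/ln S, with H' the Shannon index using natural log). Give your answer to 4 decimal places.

0.9915

Total N = 26+50+42+35+34+38+34+46 = 305, so the proportions are 0.085246, 0.163934, 0.137705, 0.114754, 0.111475, 0.12459, 0.111475, 0.15082 (working shown to 6 dp, full precision carried).
H' = −Σ pᵢ ln pᵢ = −((-0.209894) + (-0.296441) + (-0.273020) + (-0.248438) + (-0.244572) + (-0.259487) + (-0.244572) + (-0.285301)) = 2.061724.
With S = 8 species, ln S = 2.079442, so J = 2.061724/2.079442 = 0.991480, i.e. 0.9915 to 4 decimal places.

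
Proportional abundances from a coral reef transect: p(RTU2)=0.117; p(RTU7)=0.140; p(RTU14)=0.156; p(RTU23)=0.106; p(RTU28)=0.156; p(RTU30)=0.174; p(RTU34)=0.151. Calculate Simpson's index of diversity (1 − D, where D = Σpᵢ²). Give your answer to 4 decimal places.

D = 0.117² + 0.14² + 0.156² + 0.106² + 0.156² + 0.174² + 0.151² = 0.013689 + 0.019600 + 0.024336 + 0.011236 + 0.024336 + 0.030276 + 0.022801 = 0.146274 (working shown to 6 dp, full precision carried).
So 1 − D = 0.853726, i.e. 0.8537 to 4 decimal places.

0.8537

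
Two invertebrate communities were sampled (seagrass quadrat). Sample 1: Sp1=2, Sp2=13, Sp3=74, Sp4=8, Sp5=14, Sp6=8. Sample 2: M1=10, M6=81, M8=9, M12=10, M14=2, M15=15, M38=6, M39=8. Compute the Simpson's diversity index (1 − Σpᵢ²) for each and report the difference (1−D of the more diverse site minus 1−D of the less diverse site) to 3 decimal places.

0.061

Sample 1: N=119, proportions 0.016807, 0.109244, 0.621849, 0.067227, 0.117647, 0.067227, giving 1−D = 0.578208 (working shown to 6 dp, full precision carried).
Sample 2: N=141, proportions 0.070922, 0.574468, 0.06383, 0.070922, 0.014184, 0.106383, 0.042553, 0.056738, giving 1−D = 0.639304.
Difference = |0.578208 − 0.639304| = 0.061096, i.e. 0.061 to 3 decimal places.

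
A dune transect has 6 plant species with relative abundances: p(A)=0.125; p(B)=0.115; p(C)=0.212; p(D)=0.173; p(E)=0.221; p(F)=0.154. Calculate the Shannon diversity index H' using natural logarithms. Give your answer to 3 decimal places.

1.763

Each pᵢ ln pᵢ term (working shown to 5 dp, full precision carried): 0.125×(-2.07944)=-0.25993, 0.115×(-2.16282)=-0.24872, 0.212×(-1.55117)=-0.32885, 0.173×(-1.75446)=-0.30352, 0.221×(-1.50959)=-0.33362, 0.154×(-1.87080)=-0.28810.
Sum = -1.76275, so H' = 1.763.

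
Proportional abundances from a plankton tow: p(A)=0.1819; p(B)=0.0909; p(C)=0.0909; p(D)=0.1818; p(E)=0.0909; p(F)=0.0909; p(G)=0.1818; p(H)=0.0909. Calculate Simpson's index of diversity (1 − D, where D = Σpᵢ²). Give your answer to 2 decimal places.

0.86

D = 0.1819² + 0.0909² + 0.0909² + 0.1818² + 0.0909² + 0.0909² + 0.1818² + 0.0909² = 0.0331 + 0.0083 + 0.0083 + 0.0331 + 0.0083 + 0.0083 + 0.0331 + 0.0083 = 0.1405 (working shown to 4 dp, full precision carried).
So 1 − D = 0.8595, i.e. 0.86 to 2 decimal places.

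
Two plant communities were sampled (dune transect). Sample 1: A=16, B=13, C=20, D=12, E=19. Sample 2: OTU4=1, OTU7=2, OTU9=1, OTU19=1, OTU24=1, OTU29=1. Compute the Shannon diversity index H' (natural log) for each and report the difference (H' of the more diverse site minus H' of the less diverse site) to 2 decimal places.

Sample 1: N=80, proportions 0.2, 0.1625, 0.25, 0.15, 0.2375, giving H' = 1.58973 (working shown to 5 dp, full precision carried).
Sample 2: N=7, proportions 0.14286, 0.28571, 0.14286, 0.14286, 0.14286, 0.14286, giving H' = 1.74787.
Difference = |1.58973 − 1.74787| = 0.15814, i.e. 0.16 to 2 decimal places.

0.16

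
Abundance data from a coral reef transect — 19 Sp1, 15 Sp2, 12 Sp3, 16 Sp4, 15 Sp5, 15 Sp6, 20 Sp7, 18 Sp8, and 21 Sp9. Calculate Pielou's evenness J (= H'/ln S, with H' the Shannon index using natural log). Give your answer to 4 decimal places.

0.9939

Total N = 19+15+12+16+15+15+20+18+21 = 151, so the proportions are 0.125828, 0.099338, 0.07947, 0.10596, 0.099338, 0.099338, 0.13245, 0.119205, 0.139073 (working shown to 6 dp, full precision carried).
H' = −Σ pᵢ ln pᵢ = −((-0.260821) + (-0.229394) + (-0.201248) + (-0.237848) + (-0.229394) + (-0.229394) + (-0.267755) + (-0.253539) + (-0.274357)) = 2.183749.
With S = 9 species, ln S = 2.197225, so J = 2.183749/2.197225 = 0.993867, i.e. 0.9939 to 4 decimal places.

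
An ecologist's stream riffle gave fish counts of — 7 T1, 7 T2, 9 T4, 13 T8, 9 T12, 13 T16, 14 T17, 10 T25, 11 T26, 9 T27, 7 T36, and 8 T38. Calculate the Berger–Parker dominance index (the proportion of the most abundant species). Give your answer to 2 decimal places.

0.12

Total N = 7+7+9+13+9+13+14+10+11+9+7+8 = 117, so the proportions are 0.0598, 0.0598, 0.0769, 0.1111, 0.0769, 0.1111, 0.1197, 0.0855, 0.094, 0.0769, 0.0598, 0.0684 (working shown to 4 dp, full precision carried).
The largest proportion is 0.1197, i.e. d = 0.12 to 2 decimal places.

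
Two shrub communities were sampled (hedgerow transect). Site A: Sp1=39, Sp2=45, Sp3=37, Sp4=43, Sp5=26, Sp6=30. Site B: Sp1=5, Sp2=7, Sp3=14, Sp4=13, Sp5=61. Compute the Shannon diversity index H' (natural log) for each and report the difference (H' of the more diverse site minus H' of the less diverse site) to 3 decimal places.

0.596

Site A: N=220, proportions 0.17727, 0.20455, 0.16818, 0.19545, 0.11818, 0.13636, giving H' = 1.77426 (working shown to 5 dp, full precision carried).
Site B: N=100, proportions 0.05, 0.07, 0.14, 0.13, 0.61, giving H' = 1.17794.
Difference = |1.77426 − 1.17794| = 0.59632, i.e. 0.596 to 3 decimal places.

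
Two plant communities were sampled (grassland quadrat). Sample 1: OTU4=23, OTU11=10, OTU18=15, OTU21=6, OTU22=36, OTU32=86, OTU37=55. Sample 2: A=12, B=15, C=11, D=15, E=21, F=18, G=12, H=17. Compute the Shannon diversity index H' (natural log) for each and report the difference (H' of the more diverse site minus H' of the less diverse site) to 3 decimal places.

Sample 1: N=231, proportions 0.09957, 0.04329, 0.06494, 0.02597, 0.15584, 0.37229, 0.2381, giving H' = 1.63723 (working shown to 5 dp, full precision carried).
Sample 2: N=121, proportions 0.09917, 0.12397, 0.09091, 0.12397, 0.17355, 0.14876, 0.09917, 0.1405, giving H' = 2.05709.
Difference = |1.63723 − 2.05709| = 0.41986, i.e. 0.420 to 3 decimal places.

0.420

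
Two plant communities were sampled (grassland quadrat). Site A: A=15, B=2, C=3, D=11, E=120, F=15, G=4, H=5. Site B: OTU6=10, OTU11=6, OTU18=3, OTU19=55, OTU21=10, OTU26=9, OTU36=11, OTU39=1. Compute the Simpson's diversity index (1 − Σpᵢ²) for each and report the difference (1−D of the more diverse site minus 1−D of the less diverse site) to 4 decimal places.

0.1756

Site A: N=175, proportions 0.085714, 0.011429, 0.017143, 0.062857, 0.685714, 0.085714, 0.022857, 0.028571, giving 1−D = 0.509388 (working shown to 6 dp, full precision carried).
Site B: N=105, proportions 0.095238, 0.057143, 0.028571, 0.52381, 0.095238, 0.085714, 0.104762, 0.009524, giving 1−D = 0.684989.
Difference = |0.509388 − 0.684989| = 0.175601, i.e. 0.1756 to 4 decimal places.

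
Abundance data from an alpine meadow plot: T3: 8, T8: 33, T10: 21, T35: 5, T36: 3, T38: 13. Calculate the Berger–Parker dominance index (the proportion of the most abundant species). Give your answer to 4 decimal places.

0.3976

Total N = 8+33+21+5+3+13 = 83, so the proportions are 0.096386, 0.39759, 0.253012, 0.060241, 0.036145, 0.156627 (working shown to 6 dp, full precision carried).
The largest proportion is 0.39759, i.e. d = 0.3976 to 4 decimal places.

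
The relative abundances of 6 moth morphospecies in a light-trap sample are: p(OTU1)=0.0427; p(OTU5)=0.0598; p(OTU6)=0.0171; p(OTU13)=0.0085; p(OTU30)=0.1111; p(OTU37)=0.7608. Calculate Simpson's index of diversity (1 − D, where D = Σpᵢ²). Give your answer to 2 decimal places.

D = 0.0427² + 0.0598² + 0.0171² + 0.0085² + 0.1111² + 0.7608² = 0.0018 + 0.0036 + 0.0003 + 0.0001 + 0.0123 + 0.5788 = 0.5969 (working shown to 4 dp, full precision carried).
So 1 − D = 0.4031, i.e. 0.40 to 2 decimal places.

0.40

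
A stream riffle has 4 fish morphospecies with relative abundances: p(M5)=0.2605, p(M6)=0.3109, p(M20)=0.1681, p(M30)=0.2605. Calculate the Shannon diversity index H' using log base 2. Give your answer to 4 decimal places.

Each pᵢ log₂ pᵢ term (working shown to 6 dp, full precision carried): 0.2605×(-1.940645)=-0.505538, 0.3109×(-1.685477)=-0.524015, 0.1681×(-2.572608)=-0.432455, 0.2605×(-1.940645)=-0.505538.
Sum = -1.967546, so H' = 1.9675.

1.9675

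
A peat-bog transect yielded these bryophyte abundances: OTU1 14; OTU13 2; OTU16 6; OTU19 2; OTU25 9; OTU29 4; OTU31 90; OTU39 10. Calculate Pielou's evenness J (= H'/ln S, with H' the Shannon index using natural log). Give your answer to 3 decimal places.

0.598

Total N = 14+2+6+2+9+4+90+10 = 137, so the proportions are 0.10219, 0.0146, 0.0438, 0.0146, 0.06569, 0.0292, 0.65693, 0.07299 (working shown to 5 dp, full precision carried).
H' = −Σ pᵢ ln pᵢ = −((-0.23309) + (-0.06171) + (-0.13700) + (-0.06171) + (-0.17887) + (-0.10317) + (-0.27602) + (-0.19105)) = 1.24262.
With S = 8 species, ln S = 2.07944, so J = 1.24262/2.07944 = 0.59757, i.e. 0.598 to 3 decimal places.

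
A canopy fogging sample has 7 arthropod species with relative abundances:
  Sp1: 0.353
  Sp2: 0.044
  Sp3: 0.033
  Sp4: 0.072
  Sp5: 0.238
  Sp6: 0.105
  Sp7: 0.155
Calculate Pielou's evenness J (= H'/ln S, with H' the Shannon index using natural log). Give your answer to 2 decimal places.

0.86

H' = −Σ pᵢ ln pᵢ = −((-0.3676) + (-0.1374) + (-0.1126) + (-0.1894) + (-0.3416) + (-0.2366) + (-0.2890)) = 1.6743 (working shown to 4 dp, full precision carried).
With S = 7 species, ln S = 1.9459, so J = 1.6743/1.9459 = 0.8604, i.e. 0.86 to 2 decimal places.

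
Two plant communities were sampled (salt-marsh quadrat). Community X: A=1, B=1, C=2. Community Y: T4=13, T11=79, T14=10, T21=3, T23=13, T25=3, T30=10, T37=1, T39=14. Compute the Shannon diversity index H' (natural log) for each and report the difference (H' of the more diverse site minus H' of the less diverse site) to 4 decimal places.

Community X: N=4, proportions 0.25, 0.25, 0.5, giving H' = 1.039721 (working shown to 6 dp, full precision carried).
Community Y: N=146, proportions 0.089041, 0.541096, 0.068493, 0.020548, 0.089041, 0.020548, 0.068493, 0.006849, 0.09589, giving H' = 1.548913.
Difference = |1.039721 − 1.548913| = 0.509192, i.e. 0.5092 to 4 decimal places.

0.5092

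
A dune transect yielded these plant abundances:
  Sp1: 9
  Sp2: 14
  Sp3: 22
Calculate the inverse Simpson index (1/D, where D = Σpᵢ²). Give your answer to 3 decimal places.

2.661

Total N = 9+14+22 = 45, so the proportions are 0.2, 0.311111, 0.488889 (working shown to 6 dp, full precision carried).
D = 0.2² + 0.311111² + 0.488889² = 0.040000 + 0.096790 + 0.239012 = 0.375802.
So 1/D = 2.66097, i.e. 2.661 to 3 decimal places.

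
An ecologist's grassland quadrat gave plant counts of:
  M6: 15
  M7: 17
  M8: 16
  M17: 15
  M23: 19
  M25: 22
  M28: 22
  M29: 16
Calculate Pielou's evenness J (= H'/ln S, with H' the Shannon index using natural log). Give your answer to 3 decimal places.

Total N = 15+17+16+15+19+22+22+16 = 142, so the proportions are 0.10563, 0.11972, 0.11268, 0.10563, 0.1338, 0.15493, 0.15493, 0.11268 (working shown to 5 dp, full precision carried).
H' = −Σ pᵢ ln pᵢ = −((-0.23744) + (-0.25412) + (-0.24600) + (-0.23744) + (-0.26913) + (-0.28891) + (-0.28891) + (-0.24600)) = 2.06795.
With S = 8 species, ln S = 2.07944, so J = 2.06795/2.07944 = 0.99447, i.e. 0.994 to 3 decimal places.

0.994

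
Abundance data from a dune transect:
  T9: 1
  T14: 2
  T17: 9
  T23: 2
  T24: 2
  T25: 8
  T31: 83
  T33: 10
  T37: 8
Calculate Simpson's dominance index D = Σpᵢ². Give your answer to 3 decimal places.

0.462

Total N = 1+2+9+2+2+8+83+10+8 = 125, so the proportions are 0.008, 0.016, 0.072, 0.016, 0.016, 0.064, 0.664, 0.08, 0.064 (working shown to 5 dp, full precision carried).
D = 0.008² + 0.016² + 0.072² + 0.016² + 0.016² + 0.064² + 0.664² + 0.08² + 0.064² = 0.00006 + 0.00026 + 0.00518 + 0.00026 + 0.00026 + 0.00410 + 0.44090 + 0.00640 + 0.00410 = 0.46150.
To 3 decimal places, D = 0.462.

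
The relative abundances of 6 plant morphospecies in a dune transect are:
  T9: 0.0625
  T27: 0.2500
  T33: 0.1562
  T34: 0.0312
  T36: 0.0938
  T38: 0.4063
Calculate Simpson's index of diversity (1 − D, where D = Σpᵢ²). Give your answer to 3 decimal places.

0.734

D = 0.0625² + 0.25² + 0.1562² + 0.0312² + 0.0938² + 0.4063² = 0.00391 + 0.06250 + 0.02440 + 0.00097 + 0.00880 + 0.16508 = 0.26566 (working shown to 5 dp, full precision carried).
So 1 − D = 0.73434, i.e. 0.734 to 3 decimal places.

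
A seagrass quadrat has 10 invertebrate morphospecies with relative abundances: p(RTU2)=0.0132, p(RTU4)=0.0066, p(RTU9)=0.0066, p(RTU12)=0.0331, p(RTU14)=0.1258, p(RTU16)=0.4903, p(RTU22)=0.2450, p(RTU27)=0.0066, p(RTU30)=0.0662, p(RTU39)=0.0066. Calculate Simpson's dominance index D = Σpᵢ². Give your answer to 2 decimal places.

D = 0.0132² + 0.0066² + 0.0066² + 0.0331² + 0.1258² + 0.4903² + 0.245² + 0.0066² + 0.0662² + 0.0066² = 0.0002 + 0.0000 + 0.0000 + 0.0011 + 0.0158 + 0.2404 + 0.0600 + 0.0000 + 0.0044 + 0.0000 = 0.3221 (working shown to 4 dp, full precision carried).
To 2 decimal places, D = 0.32.

0.32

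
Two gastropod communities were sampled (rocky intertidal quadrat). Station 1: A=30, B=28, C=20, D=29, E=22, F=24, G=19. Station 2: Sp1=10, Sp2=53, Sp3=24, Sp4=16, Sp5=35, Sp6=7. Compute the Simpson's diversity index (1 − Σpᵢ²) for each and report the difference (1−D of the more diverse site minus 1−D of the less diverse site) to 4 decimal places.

Station 1: N=172, proportions 0.174419, 0.162791, 0.116279, 0.168605, 0.127907, 0.139535, 0.110465, giving 1−D = 0.853096 (working shown to 6 dp, full precision carried).
Station 2: N=145, proportions 0.068966, 0.365517, 0.165517, 0.110345, 0.241379, 0.048276, giving 1−D = 0.761474.
Difference = |0.853096 − 0.761474| = 0.091622, i.e. 0.0916 to 4 decimal places.

0.0916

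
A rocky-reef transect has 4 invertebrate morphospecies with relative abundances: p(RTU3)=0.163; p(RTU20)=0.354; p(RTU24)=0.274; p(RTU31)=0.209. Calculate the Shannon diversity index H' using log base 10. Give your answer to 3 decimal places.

0.584

Each pᵢ log₁₀ pᵢ term (working shown to 5 dp, full precision carried): 0.163×(-0.78781)=-0.12841, 0.354×(-0.45100)=-0.15965, 0.274×(-0.56225)=-0.15406, 0.209×(-0.67985)=-0.14209.
Sum = -0.58421, so H' = 0.584.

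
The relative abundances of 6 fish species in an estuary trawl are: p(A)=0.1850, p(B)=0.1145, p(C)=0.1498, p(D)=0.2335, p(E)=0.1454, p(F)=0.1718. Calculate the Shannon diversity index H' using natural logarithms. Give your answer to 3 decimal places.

1.767

Each pᵢ ln pᵢ term (working shown to 5 dp, full precision carried): 0.185×(-1.68740)=-0.31217, 0.1145×(-2.16718)=-0.24814, 0.1498×(-1.89845)=-0.28439, 0.2335×(-1.45457)=-0.33964, 0.1454×(-1.92827)=-0.28037, 0.1718×(-1.76142)=-0.30261.
Sum = -1.76733, so H' = 1.767.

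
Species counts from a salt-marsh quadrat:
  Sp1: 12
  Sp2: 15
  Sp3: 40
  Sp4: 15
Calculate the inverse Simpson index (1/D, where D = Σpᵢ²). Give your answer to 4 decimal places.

3.0647

Total N = 12+15+40+15 = 82, so the proportions are 0.1463415, 0.1829268, 0.4878049, 0.1829268 (working shown to 7 dp, full precision carried).
D = 0.1463415² + 0.1829268² + 0.4878049² + 0.1829268² = 0.0214158 + 0.0334622 + 0.2379536 + 0.0334622 = 0.3262939.
So 1/D = 3.064722, i.e. 3.0647 to 4 decimal places.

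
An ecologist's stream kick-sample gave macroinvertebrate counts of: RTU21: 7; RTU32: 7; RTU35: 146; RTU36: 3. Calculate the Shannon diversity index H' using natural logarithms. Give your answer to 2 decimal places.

0.44

Total N = 7+7+146+3 = 163, so the proportions are 0.0429, 0.0429, 0.8957, 0.0184 (working shown to 4 dp, full precision carried).
Each pᵢ ln pᵢ term: 0.0429×(-3.1478)=-0.1352, 0.0429×(-3.1478)=-0.1352, 0.8957×(-0.1101)=-0.0987, 0.0184×(-3.9951)=-0.0735.
Sum = -0.4426, so H' = 0.44.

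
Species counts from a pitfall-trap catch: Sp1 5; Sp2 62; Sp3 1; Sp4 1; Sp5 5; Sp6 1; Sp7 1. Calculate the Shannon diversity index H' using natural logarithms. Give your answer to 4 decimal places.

Total N = 5+62+1+1+5+1+1 = 76, so the proportions are 0.065789, 0.815789, 0.013158, 0.013158, 0.065789, 0.013158, 0.013158 (working shown to 6 dp, full precision carried).
Each pᵢ ln pᵢ term: 0.065789×(-2.721295)=-0.179033, 0.815789×(-0.203599)=-0.166094, 0.013158×(-4.330733)=-0.056983, 0.013158×(-4.330733)=-0.056983, 0.065789×(-2.721295)=-0.179033, 0.013158×(-4.330733)=-0.056983, 0.013158×(-4.330733)=-0.056983.
Sum = -0.752092, so H' = 0.7521.

0.7521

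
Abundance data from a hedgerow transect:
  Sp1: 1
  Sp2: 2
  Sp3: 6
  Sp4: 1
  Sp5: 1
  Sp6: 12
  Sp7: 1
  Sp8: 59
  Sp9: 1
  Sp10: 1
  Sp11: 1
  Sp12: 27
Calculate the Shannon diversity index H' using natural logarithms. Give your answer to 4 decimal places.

Total N = 1+2+6+1+1+12+1+59+1+1+1+27 = 113, so the proportions are 0.00885, 0.017699, 0.053097, 0.00885, 0.00885, 0.106195, 0.00885, 0.522124, 0.00885, 0.00885, 0.00885, 0.238938 (working shown to 6 dp, full precision carried).
Each pᵢ ln pᵢ term: 0.00885×(-4.727388)=-0.041835, 0.017699×(-4.034241)=-0.071402, 0.053097×(-2.935628)=-0.155874, 0.00885×(-4.727388)=-0.041835, 0.00885×(-4.727388)=-0.041835, 0.106195×(-2.242481)=-0.238140, 0.00885×(-4.727388)=-0.041835, 0.522124×(-0.649850)=-0.339302, 0.00885×(-4.727388)=-0.041835, 0.00885×(-4.727388)=-0.041835, 0.00885×(-4.727388)=-0.041835, 0.238938×(-1.431551)=-0.342052.
Sum = -1.439618, so H' = 1.4396.

1.4396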